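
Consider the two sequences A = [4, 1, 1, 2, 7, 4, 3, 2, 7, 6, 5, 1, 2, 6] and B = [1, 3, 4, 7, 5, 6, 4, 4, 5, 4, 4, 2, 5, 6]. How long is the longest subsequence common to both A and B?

7

A longest common subsequence is 1, 4, 7, 6, 5, 2, 6 (length 7); the LCS DP confirms no longer common subsequence exists.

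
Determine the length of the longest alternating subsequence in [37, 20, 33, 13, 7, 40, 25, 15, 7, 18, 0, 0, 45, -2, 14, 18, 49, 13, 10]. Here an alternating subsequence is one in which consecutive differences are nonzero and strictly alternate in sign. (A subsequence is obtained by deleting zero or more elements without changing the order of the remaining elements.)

12

Track the best alternating length ending on an up-step vs a down-step at each position: up/down = 1/1, 1/2, 3/2, 1/4, 1/4, 5/1, 5/6, 5/6, 1/6, 7/6, 1/8, 1/8, 9/1, 1/10, 11/10, 11/10, 11/1, 11/12, 11/12.
The maximum over both is 12; one such subsequence is 37, 20, 33, 13, 40, 15, 18, 0, 45, -2, 14, 13.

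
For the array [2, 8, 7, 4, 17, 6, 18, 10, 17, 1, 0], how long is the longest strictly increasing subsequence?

5

Let dp[i] be the longest increasing subsequence ending at position i. Then dp = [1, 2, 2, 2, 3, 3, 4, 4, 5, 1, 1].
The maximum is 5; one witness is 2, 4, 6, 10, 17 at positions 1,4,6,8,9.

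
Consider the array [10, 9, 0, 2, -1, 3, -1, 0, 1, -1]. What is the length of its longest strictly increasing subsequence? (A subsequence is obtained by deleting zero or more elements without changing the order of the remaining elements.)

3

Let dp[i] be the longest increasing subsequence ending at position i. Then dp = [1, 1, 1, 2, 1, 3, 1, 2, 3, 1].
The maximum is 3; one witness is 0, 2, 3 at positions 3,4,6.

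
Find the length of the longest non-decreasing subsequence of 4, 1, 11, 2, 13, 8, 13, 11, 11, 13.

6

Scanning left to right, the best length ending at each element is: 4→1, 1→1, 11→2, 2→2, 13→3, 8→3, 13→4, 11→4, 11→5, 13→6.
So the longest non-decreasing subsequence has length 6, e.g. 1, 2, 8, 11, 11, 13.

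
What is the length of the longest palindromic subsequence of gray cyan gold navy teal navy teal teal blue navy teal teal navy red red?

8

One longest palindromic subsequence is navy teal navy teal teal navy teal navy (positions 4,5,6,7,8,10,12,13); it reads the same forward and backward, and the interval DP gives dp[1][15] = 8.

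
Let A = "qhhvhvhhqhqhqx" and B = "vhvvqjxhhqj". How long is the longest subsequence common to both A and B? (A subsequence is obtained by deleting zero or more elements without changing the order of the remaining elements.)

Backtracking the LCS table gives one alignment: h (A3,B2) → v (A4,B3) → v (A6,B4) → q (A9,B5) → h (A10,B8) → h (A12,B9) → q (A13,B10).
So the longest common subsequence has length 7.

7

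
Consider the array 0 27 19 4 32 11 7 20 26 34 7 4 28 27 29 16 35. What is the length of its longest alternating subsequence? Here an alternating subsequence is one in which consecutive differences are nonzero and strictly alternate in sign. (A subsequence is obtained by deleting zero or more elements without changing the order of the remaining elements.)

12

A longest alternating subsequence is 0, 27, 19, 32, 11, 20, 7, 28, 27, 29, 16, 35 (positions 1,2,3,5,6,8,11,13,14,15,16,17); its 11 consecutive differences strictly alternate in sign, and length 12 is optimal.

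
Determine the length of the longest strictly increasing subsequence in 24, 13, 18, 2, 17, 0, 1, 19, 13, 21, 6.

Let dp[i] be the longest increasing subsequence ending at position i. Then dp = [1, 1, 2, 1, 2, 1, 2, 3, 3, 4, 3].
The maximum is 4; one witness is 13, 18, 19, 21 at positions 2,3,8,10.

4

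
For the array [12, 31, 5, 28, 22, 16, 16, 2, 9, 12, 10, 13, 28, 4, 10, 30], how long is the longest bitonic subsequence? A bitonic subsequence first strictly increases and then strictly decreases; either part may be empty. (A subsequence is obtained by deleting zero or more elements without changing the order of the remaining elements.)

Let inc[i] be the LIS ending at i and dec[i] the longest strictly decreasing subsequence starting at i. inc = [1, 2, 1, 2, 2, 2, 2, 1, 2, 3, 3, 4, 5, 2, 3, 6], dec = [3, 7, 2, 6, 5, 4, 4, 1, 2, 3, 2, 2, 2, 1, 1, 1].
max_i inc[i]+dec[i]−1 = 8, with one witness 12, 31, 28, 22, 16, 12, 10, 4.

8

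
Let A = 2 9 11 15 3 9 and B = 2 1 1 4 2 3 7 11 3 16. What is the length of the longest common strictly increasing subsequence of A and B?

A longest common strictly increasing subsequence is 2, 3 (length 2); it appears in order in both A and B, and no longer such subsequence exists.

2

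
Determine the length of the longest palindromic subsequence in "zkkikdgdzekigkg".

9

One longest palindromic subsequence is kikdgdkik (positions 3,4,5,6,7,8,11,12,14); it reads the same forward and backward, and the interval DP gives dp[1][15] = 9.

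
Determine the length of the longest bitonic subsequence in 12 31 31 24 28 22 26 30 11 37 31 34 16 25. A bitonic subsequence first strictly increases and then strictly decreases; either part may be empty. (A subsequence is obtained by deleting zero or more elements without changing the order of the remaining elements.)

7

Let inc[i] be the LIS ending at i and dec[i] the longest strictly decreasing subsequence starting at i. inc = [1, 2, 2, 2, 3, 2, 3, 4, 1, 5, 5, 6, 2, 3], dec = [2, 4, 4, 3, 3, 2, 2, 2, 1, 3, 2, 2, 1, 1].
max_i inc[i]+dec[i]−1 = 7, with one witness 12, 24, 28, 30, 37, 34, 25.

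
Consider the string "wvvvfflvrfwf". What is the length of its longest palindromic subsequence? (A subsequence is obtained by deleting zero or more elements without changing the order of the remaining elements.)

Using dp[i][j] = 2 + dp[i+1][j−1] if the ends match, else max(dp[i+1][j], dp[i][j−1]):
dp[1][12] = 6. A witness is wvffvw at positions 1,4,5,6,8,11.

6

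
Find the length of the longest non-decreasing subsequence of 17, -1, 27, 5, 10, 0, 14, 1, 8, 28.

5

Let dp[i] be the longest non-decreasing subsequence ending at position i. Then dp = [1, 1, 2, 2, 3, 2, 4, 3, 4, 5].
The maximum is 5; one witness is -1, 5, 10, 14, 28 at positions 2,4,5,7,10.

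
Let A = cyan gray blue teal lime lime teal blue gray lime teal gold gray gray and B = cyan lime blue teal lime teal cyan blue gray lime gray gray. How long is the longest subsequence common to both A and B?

Backtracking the LCS table gives one alignment: cyan (A1,B1) → blue (A3,B3) → teal (A4,B4) → lime (A6,B5) → teal (A7,B6) → blue (A8,B8) → gray (A9,B9) → lime (A10,B10) → gray (A13,B11) → gray (A14,B12).
So the longest common subsequence has length 10.

10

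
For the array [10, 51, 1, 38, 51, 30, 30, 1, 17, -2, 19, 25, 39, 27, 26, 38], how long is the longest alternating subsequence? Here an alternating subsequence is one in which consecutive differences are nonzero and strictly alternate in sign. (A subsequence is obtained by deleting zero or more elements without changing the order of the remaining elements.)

Track the best alternating length ending on an up-step vs a down-step at each position: up/down = 1/1, 2/1, 1/3, 4/3, 4/1, 4/5, 4/5, 1/5, 6/5, 1/7, 8/5, 8/5, 8/5, 8/9, 8/9, 10/9.
The maximum over both is 10; one such subsequence is 10, 51, 1, 38, 1, 17, -2, 39, 27, 38.

10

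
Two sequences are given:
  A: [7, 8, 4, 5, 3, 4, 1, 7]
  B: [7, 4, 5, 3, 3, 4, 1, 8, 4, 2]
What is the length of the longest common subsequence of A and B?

6

Backtracking the LCS table gives one alignment: 7 (A1,B1) → 4 (A3,B2) → 5 (A4,B3) → 3 (A5,B5) → 4 (A6,B6) → 1 (A7,B7).
So the longest common subsequence has length 6.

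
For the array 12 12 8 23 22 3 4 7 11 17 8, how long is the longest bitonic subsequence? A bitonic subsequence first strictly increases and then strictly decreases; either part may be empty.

6

One longest bitonic subsequence is 3, 4, 7, 11, 17, 8 (positions 6,7,8,9,10,11): it rises to 17 then falls. Length 6 is optimal.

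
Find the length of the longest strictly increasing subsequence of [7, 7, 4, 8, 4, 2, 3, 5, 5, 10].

One longest increasing subsequence is 2, 3, 5, 10 (positions 6,7,8,10), of length 4; no longer one exists.

4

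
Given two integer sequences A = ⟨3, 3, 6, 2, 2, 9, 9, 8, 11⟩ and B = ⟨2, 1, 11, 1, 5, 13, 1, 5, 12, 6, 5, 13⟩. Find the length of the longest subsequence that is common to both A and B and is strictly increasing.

2

A longest common strictly increasing subsequence is 2, 11 (length 2); it appears in order in both A and B, and no longer such subsequence exists.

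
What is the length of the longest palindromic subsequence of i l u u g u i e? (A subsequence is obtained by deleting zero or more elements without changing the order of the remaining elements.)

One longest palindromic subsequence is iugui (positions 1,3,5,6,7); it reads the same forward and backward, and the interval DP gives dp[1][8] = 5.

5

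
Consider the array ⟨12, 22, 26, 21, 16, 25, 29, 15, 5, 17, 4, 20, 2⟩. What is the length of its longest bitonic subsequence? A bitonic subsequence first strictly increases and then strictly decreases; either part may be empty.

9

Let inc[i] be the LIS ending at i and dec[i] the longest strictly decreasing subsequence starting at i. inc = [1, 2, 3, 2, 2, 3, 4, 2, 1, 3, 1, 4, 1], dec = [4, 7, 7, 6, 5, 5, 5, 4, 3, 3, 2, 2, 1].
max_i inc[i]+dec[i]−1 = 9, with one witness 12, 22, 26, 21, 16, 15, 5, 4, 2.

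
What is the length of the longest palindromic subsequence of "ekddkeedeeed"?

One longest palindromic subsequence is deeeeed (positions 3,6,7,9,10,11,12); it reads the same forward and backward, and the interval DP gives dp[1][12] = 7.

7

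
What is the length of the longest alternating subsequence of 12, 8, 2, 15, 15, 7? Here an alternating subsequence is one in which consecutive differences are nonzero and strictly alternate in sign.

4

Track the best alternating length ending on an up-step vs a down-step at each position: up/down = 1/1, 1/2, 1/2, 3/1, 3/1, 3/4.
The maximum over both is 4; one such subsequence is 12, 8, 15, 7.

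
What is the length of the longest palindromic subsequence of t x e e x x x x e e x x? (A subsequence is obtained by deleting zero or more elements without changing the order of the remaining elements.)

10

One longest palindromic subsequence is xeexxxxeex (positions 2,3,4,5,6,7,8,9,10,12); it reads the same forward and backward, and the interval DP gives dp[1][12] = 10.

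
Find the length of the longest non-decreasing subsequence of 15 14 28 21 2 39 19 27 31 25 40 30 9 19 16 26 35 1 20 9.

5

One longest non-decreasing subsequence is 15, 21, 27, 31, 40 (positions 1,4,8,9,11), of length 5; no longer one exists.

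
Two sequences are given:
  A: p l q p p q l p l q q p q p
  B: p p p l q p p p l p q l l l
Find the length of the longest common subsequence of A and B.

Backtracking the LCS table gives one alignment: p (A1,B3) → l (A2,B4) → q (A3,B5) → p (A4,B6) → p (A5,B7) → p (A8,B8) → l (A9,B9) → p (A12,B10) → q (A13,B11).
So the longest common subsequence has length 9.

9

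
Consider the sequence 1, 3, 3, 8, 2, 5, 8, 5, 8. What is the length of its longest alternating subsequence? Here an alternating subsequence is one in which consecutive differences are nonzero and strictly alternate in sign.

6

A longest alternating subsequence is 1, 3, 2, 8, 5, 8 (positions 1,2,5,7,8,9); its 5 consecutive differences strictly alternate in sign, and length 6 is optimal.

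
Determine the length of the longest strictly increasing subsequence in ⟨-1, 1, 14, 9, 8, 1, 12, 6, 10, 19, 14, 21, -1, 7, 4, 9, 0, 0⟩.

Scanning left to right, the best length ending at each element is: -1→1, 1→2, 14→3, 9→3, 8→3, 1→2, 12→4, 6→3, 10→4, 19→5, 14→5, 21→6, -1→1, 7→4, 4→3, 9→5, 0→2, 0→2.
So the longest increasing subsequence has length 6, e.g. -1, 1, 9, 12, 19, 21.

6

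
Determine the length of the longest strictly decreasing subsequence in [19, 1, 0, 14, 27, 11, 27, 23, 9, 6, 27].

5

Let dp[i] be the longest decreasing subsequence ending at position i. Then dp = [1, 2, 3, 2, 1, 3, 1, 2, 4, 5, 1].
The maximum is 5; one witness is 19, 14, 11, 9, 6 at positions 1,4,6,9,10.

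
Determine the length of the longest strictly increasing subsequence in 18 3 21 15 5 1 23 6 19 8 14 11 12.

6

One longest increasing subsequence is 3, 5, 6, 8, 11, 12 (positions 2,5,8,10,12,13), of length 6; no longer one exists.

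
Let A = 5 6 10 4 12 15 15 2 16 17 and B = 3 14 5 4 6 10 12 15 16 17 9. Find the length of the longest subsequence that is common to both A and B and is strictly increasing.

7

For each value that appears in both, track the longest common increasing run ending there.
The best achievable length is 7; one witness is 5, 6, 10, 12, 15, 16, 17 (A-positions 1,2,3,5,6,9,10, B-positions 3,5,6,7,8,9,10).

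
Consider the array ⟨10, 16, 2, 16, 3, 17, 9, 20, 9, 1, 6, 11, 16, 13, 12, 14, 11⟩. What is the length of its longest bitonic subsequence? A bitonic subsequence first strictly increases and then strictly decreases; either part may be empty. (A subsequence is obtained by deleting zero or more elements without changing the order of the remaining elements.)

Let inc[i] be the LIS ending at i and dec[i] the longest strictly decreasing subsequence starting at i. inc = [1, 2, 1, 2, 2, 3, 3, 4, 3, 1, 3, 4, 5, 5, 5, 6, 4], dec = [3, 4, 2, 4, 2, 5, 2, 5, 2, 1, 1, 1, 4, 3, 2, 2, 1].
max_i inc[i]+dec[i]−1 = 8, with one witness 10, 16, 17, 20, 16, 13, 12, 11.

8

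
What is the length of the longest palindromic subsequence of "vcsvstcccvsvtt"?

Using dp[i][j] = 2 + dp[i+1][j−1] if the ends match, else max(dp[i+1][j], dp[i][j−1]):
dp[1][14] = 9. A witness is vsvcccvsv at positions 1,3,4,7,8,9,10,11,12.

9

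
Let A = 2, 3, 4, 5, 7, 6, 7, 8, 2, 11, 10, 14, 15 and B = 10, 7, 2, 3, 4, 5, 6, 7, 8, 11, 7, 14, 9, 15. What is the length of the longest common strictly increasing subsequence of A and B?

A longest common strictly increasing subsequence is 2, 3, 4, 5, 6, 7, 8, 11, 14, 15 (length 10); it appears in order in both A and B, and no longer such subsequence exists.

10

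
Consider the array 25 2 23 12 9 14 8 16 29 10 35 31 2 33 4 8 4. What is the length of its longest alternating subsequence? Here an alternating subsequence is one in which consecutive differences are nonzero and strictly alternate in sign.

14

Track the best alternating length ending on an up-step vs a down-step at each position: up/down = 1/1, 1/2, 3/2, 3/4, 3/4, 5/4, 3/6, 7/4, 7/1, 7/8, 9/1, 9/10, 1/10, 11/10, 11/12, 13/12, 11/14.
The maximum over both is 14; one such subsequence is 25, 2, 23, 12, 14, 8, 16, 10, 35, 31, 33, 4, 8, 4.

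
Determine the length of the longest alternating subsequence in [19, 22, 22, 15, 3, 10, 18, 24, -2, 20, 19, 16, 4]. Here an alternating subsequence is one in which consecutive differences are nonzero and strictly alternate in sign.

7

Track the best alternating length ending on an up-step vs a down-step at each position: up/down = 1/1, 2/1, 2/1, 1/3, 1/3, 4/3, 4/3, 4/1, 1/5, 6/5, 6/7, 6/7, 6/7.
The maximum over both is 7; one such subsequence is 19, 22, 3, 10, -2, 20, 19.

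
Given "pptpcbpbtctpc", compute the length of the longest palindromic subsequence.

9

One longest palindromic subsequence is ptcbpbctp (positions 2,3,5,6,7,8,10,11,12); it reads the same forward and backward, and the interval DP gives dp[1][13] = 9.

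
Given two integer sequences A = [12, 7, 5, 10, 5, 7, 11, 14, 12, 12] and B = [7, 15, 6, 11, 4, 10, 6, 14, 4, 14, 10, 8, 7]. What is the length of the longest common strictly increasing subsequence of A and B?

3

For each value that appears in both, track the longest common increasing run ending there.
The best achievable length is 3; one witness is 7, 11, 14 (A-positions 2,7,8, B-positions 1,4,8).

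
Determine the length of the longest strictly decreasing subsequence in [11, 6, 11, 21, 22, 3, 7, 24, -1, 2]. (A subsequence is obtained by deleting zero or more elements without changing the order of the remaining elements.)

Let dp[i] be the longest decreasing subsequence ending at position i. Then dp = [1, 2, 1, 1, 1, 3, 2, 1, 4, 4].
The maximum is 4; one witness is 11, 6, 3, -1 at positions 1,2,6,9.

4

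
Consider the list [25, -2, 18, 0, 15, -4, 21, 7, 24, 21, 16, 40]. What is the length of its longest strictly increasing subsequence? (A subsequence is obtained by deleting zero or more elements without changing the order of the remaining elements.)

6

One longest increasing subsequence is -2, 0, 15, 21, 24, 40 (positions 2,4,5,7,9,12), of length 6; no longer one exists.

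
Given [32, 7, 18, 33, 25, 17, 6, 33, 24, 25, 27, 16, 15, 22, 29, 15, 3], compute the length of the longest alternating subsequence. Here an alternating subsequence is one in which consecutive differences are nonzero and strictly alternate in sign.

A longest alternating subsequence is 32, 7, 33, 25, 33, 24, 25, 16, 22, 15 (positions 1,2,4,5,8,9,10,12,14,16); its 9 consecutive differences strictly alternate in sign, and length 10 is optimal.

10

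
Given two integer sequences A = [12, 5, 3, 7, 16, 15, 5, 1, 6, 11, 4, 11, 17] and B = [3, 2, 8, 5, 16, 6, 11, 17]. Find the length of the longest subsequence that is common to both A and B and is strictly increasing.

For each value that appears in both, track the longest common increasing run ending there.
The best achievable length is 5; one witness is 3, 5, 6, 11, 17 (A-positions 3,7,9,10,13, B-positions 1,4,6,7,8).

5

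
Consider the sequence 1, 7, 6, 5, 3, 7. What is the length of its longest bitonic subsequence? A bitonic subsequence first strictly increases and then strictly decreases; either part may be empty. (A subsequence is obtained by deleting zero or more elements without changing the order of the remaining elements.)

One longest bitonic subsequence is 1, 7, 6, 5, 3 (positions 1,2,3,4,5): it rises to 7 then falls. Length 5 is optimal.

5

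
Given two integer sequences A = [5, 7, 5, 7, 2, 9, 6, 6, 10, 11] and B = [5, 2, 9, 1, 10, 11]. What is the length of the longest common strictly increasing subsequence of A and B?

For each value that appears in both, track the longest common increasing run ending there.
The best achievable length is 4; one witness is 5, 9, 10, 11 (A-positions 1,6,9,10, B-positions 1,3,5,6).

4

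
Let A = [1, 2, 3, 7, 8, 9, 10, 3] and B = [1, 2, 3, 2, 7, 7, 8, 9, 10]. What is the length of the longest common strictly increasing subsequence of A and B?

For each value that appears in both, track the longest common increasing run ending there.
The best achievable length is 7; one witness is 1, 2, 3, 7, 8, 9, 10 (A-positions 1,2,3,4,5,6,7, B-positions 1,2,3,5,7,8,9).

7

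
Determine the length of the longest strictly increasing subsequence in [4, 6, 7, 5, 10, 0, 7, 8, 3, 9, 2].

5

Let dp[i] be the longest increasing subsequence ending at position i. Then dp = [1, 2, 3, 2, 4, 1, 3, 4, 2, 5, 2].
The maximum is 5; one witness is 4, 6, 7, 8, 9 at positions 1,2,3,8,10.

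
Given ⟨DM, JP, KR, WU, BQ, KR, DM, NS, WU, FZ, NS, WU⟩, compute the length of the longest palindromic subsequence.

One longest palindromic subsequence is WU NS FZ NS WU (positions 4,8,10,11,12); it reads the same forward and backward, and the interval DP gives dp[1][12] = 5.

5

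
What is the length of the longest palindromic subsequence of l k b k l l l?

5

Using dp[i][j] = 2 + dp[i+1][j−1] if the ends match, else max(dp[i+1][j], dp[i][j−1]):
dp[1][7] = 5. A witness is lkbkl at positions 1,2,3,4,7.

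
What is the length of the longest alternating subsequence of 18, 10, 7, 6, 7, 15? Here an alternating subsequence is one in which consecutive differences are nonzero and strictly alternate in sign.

Track the best alternating length ending on an up-step vs a down-step at each position: up/down = 1/1, 1/2, 1/2, 1/2, 3/2, 3/2.
The maximum over both is 3; one such subsequence is 18, 6, 7.

3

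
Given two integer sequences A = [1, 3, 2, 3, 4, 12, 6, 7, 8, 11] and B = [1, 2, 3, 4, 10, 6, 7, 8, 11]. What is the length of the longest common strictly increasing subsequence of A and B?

A longest common strictly increasing subsequence is 1, 2, 3, 4, 6, 7, 8, 11 (length 8); it appears in order in both A and B, and no longer such subsequence exists.

8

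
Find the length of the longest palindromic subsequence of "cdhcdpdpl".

3

One longest palindromic subsequence is pdp (positions 6,7,8); it reads the same forward and backward, and the interval DP gives dp[1][9] = 3.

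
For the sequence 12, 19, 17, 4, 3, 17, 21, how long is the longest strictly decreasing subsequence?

4

Scanning left to right, the best length ending at each element is: 12→1, 19→1, 17→2, 4→3, 3→4, 17→2, 21→1.
So the longest decreasing subsequence has length 4, e.g. 19, 17, 4, 3.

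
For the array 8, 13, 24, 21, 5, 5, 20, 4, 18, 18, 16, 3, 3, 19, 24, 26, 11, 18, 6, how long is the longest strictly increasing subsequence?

One longest increasing subsequence is 8, 13, 18, 19, 24, 26 (positions 1,2,9,14,15,16), of length 6; no longer one exists.

6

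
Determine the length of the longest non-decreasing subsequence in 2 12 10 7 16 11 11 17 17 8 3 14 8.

6

Let dp[i] be the longest non-decreasing subsequence ending at position i. Then dp = [1, 2, 2, 2, 3, 3, 4, 5, 6, 3, 2, 5, 4].
The maximum is 6; one witness is 2, 10, 11, 11, 17, 17 at positions 1,3,6,7,8,9.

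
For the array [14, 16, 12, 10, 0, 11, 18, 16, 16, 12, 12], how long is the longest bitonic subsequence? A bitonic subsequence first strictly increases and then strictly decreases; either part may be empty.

Let inc[i] be the LIS ending at i and dec[i] the longest strictly decreasing subsequence starting at i. inc = [1, 2, 1, 1, 1, 2, 3, 3, 3, 3, 3], dec = [4, 4, 3, 2, 1, 1, 3, 2, 2, 1, 1].
max_i inc[i]+dec[i]−1 = 5, with one witness 14, 16, 12, 10, 0.

5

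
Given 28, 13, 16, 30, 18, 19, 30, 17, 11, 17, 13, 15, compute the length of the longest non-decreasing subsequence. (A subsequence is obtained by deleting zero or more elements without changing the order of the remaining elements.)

5

Let dp[i] be the longest non-decreasing subsequence ending at position i. Then dp = [1, 1, 2, 3, 3, 4, 5, 3, 1, 4, 2, 3].
The maximum is 5; one witness is 13, 16, 18, 19, 30 at positions 2,3,5,6,7.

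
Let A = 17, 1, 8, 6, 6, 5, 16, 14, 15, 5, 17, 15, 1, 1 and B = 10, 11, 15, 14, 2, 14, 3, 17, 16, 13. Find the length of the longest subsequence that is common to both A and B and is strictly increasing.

A longest common strictly increasing subsequence is 15, 17 (length 2); it appears in order in both A and B, and no longer such subsequence exists.

2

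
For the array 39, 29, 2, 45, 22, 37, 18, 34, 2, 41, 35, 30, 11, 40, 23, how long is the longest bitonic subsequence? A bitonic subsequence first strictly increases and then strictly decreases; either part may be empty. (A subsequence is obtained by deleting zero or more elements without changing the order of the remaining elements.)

One longest bitonic subsequence is 2, 22, 37, 41, 35, 30, 23 (positions 3,5,6,10,11,12,15): it rises to 41 then falls. Length 7 is optimal.

7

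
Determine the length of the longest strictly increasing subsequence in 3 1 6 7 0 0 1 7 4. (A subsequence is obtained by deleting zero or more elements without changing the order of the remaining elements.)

3

Let dp[i] be the longest increasing subsequence ending at position i. Then dp = [1, 1, 2, 3, 1, 1, 2, 3, 3].
The maximum is 3; one witness is 3, 6, 7 at positions 1,3,4.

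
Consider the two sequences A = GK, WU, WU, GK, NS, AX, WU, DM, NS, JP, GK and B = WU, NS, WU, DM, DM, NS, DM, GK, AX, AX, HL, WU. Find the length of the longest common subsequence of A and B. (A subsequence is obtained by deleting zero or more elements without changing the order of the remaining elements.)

Backtracking the LCS table gives one alignment: WU (A3,B1) → NS (A5,B2) → WU (A7,B3) → DM (A8,B5) → NS (A9,B6) → GK (A11,B8).
So the longest common subsequence has length 6.

6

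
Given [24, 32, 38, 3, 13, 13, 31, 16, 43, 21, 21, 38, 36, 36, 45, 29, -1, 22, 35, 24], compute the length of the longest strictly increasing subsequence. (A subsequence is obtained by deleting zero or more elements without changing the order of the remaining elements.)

One longest increasing subsequence is 3, 13, 16, 21, 38, 45 (positions 4,5,8,10,12,15), of length 6; no longer one exists.

6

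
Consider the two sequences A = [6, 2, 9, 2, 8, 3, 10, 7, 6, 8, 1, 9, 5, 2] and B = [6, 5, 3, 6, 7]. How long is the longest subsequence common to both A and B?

3

Backtracking the LCS table gives one alignment: 6 (A1,B1) → 3 (A6,B3) → 7 (A8,B5).
So the longest common subsequence has length 3.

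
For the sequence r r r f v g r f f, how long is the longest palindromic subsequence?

Using dp[i][j] = 2 + dp[i+1][j−1] if the ends match, else max(dp[i+1][j], dp[i][j−1]):
dp[1][9] = 4. A witness is rrrr at positions 1,2,3,7.

4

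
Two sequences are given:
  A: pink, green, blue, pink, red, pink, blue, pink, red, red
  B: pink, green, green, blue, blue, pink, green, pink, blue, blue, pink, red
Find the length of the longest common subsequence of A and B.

8

A longest common subsequence is pink, green, blue, pink, pink, blue, pink, red (length 8); the LCS DP confirms no longer common subsequence exists.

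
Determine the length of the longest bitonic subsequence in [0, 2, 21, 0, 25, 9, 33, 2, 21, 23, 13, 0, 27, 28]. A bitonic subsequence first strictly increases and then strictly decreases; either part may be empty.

8

Let inc[i] be the LIS ending at i and dec[i] the longest strictly decreasing subsequence starting at i. inc = [1, 2, 3, 1, 4, 3, 5, 2, 4, 5, 4, 1, 6, 7], dec = [1, 2, 4, 1, 4, 3, 4, 2, 3, 3, 2, 1, 1, 1].
max_i inc[i]+dec[i]−1 = 8, with one witness 0, 2, 21, 25, 33, 23, 13, 0.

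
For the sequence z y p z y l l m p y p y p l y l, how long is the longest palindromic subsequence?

9

One longest palindromic subsequence is llpypypll (positions 6,7,9,10,11,12,13,14,16); it reads the same forward and backward, and the interval DP gives dp[1][16] = 9.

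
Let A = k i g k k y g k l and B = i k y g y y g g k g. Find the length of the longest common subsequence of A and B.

A longest common subsequence is kgygk (length 5); the LCS DP confirms no longer common subsequence exists.

5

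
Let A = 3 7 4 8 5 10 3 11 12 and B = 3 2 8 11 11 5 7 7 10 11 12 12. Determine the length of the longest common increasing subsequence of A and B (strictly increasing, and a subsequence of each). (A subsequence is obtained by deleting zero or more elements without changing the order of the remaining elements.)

5

A longest common strictly increasing subsequence is 3, 8, 10, 11, 12 (length 5); it appears in order in both A and B, and no longer such subsequence exists.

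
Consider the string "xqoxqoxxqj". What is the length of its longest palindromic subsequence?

Using dp[i][j] = 2 + dp[i+1][j−1] if the ends match, else max(dp[i+1][j], dp[i][j−1]):
dp[1][10] = 5. A witness is qxxxq at positions 2,4,7,8,9.

5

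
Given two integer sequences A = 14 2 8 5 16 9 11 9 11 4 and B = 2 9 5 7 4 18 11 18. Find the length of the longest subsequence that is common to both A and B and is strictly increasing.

A longest common strictly increasing subsequence is 2, 9, 11 (length 3); it appears in order in both A and B, and no longer such subsequence exists.

3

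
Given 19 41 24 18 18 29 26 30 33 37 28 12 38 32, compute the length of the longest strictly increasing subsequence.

7

One longest increasing subsequence is 19, 24, 29, 30, 33, 37, 38 (positions 1,3,6,8,9,10,13), of length 7; no longer one exists.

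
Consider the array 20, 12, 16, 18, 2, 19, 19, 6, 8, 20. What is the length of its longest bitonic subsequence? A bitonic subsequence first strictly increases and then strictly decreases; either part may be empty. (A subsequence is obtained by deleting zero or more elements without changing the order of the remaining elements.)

5

One longest bitonic subsequence is 12, 16, 18, 19, 8 (positions 2,3,4,6,9): it rises to 19 then falls. Length 5 is optimal.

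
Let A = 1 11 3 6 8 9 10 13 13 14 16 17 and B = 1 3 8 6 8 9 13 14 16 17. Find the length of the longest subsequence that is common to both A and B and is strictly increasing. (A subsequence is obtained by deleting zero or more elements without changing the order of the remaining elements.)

A longest common strictly increasing subsequence is 1, 3, 6, 8, 9, 13, 14, 16, 17 (length 9); it appears in order in both A and B, and no longer such subsequence exists.

9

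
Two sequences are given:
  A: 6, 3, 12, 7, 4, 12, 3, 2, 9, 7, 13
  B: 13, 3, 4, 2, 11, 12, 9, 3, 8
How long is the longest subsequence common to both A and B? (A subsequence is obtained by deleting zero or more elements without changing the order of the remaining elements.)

A longest common subsequence is 3, 4, 12, 3 (length 4); the LCS DP confirms no longer common subsequence exists.

4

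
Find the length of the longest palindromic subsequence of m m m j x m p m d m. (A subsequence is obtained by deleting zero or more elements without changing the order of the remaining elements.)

One longest palindromic subsequence is mmmxmmm (positions 1,2,3,5,6,8,10); it reads the same forward and backward, and the interval DP gives dp[1][10] = 7.

7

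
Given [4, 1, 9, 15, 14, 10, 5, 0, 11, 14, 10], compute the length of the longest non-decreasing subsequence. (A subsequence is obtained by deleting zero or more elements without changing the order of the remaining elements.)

Let dp[i] be the longest non-decreasing subsequence ending at position i. Then dp = [1, 1, 2, 3, 3, 3, 2, 1, 4, 5, 4].
The maximum is 5; one witness is 4, 9, 10, 11, 14 at positions 1,3,6,9,10.

5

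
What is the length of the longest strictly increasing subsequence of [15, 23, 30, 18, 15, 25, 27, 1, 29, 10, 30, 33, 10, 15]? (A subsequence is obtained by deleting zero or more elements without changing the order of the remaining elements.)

7

Scanning left to right, the best length ending at each element is: 15→1, 23→2, 30→3, 18→2, 15→1, 25→3, 27→4, 1→1, 29→5, 10→2, 30→6, 33→7, 10→2, 15→3.
So the longest increasing subsequence has length 7, e.g. 15, 23, 25, 27, 29, 30, 33.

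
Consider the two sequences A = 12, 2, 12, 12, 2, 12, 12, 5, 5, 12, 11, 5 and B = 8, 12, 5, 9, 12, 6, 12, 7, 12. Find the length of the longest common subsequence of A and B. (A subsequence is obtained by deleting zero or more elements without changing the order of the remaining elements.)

A longest common subsequence is 12, 12, 12, 12 (length 4); the LCS DP confirms no longer common subsequence exists.

4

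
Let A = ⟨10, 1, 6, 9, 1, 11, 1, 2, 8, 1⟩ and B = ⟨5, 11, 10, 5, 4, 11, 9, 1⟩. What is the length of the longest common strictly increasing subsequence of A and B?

2

A longest common strictly increasing subsequence is 10, 11 (length 2); it appears in order in both A and B, and no longer such subsequence exists.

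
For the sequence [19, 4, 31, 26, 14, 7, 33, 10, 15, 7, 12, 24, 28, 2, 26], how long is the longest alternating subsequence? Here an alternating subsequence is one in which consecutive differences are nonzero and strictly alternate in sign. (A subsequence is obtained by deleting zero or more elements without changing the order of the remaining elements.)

A longest alternating subsequence is 19, 4, 31, 26, 33, 10, 15, 7, 12, 2, 26 (positions 1,2,3,4,7,8,9,10,11,14,15); its 10 consecutive differences strictly alternate in sign, and length 11 is optimal.

11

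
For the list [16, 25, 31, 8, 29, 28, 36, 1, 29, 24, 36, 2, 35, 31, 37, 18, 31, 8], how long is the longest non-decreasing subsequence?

Let dp[i] be the longest non-decreasing subsequence ending at position i. Then dp = [1, 2, 3, 1, 3, 3, 4, 1, 4, 2, 5, 2, 5, 5, 6, 3, 6, 3].
The maximum is 6; one witness is 16, 25, 31, 36, 36, 37 at positions 1,2,3,7,11,15.

6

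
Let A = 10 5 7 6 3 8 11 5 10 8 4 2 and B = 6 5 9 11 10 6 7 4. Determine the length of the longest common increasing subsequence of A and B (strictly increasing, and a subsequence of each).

2

A longest common strictly increasing subsequence is 6, 11 (length 2); it appears in order in both A and B, and no longer such subsequence exists.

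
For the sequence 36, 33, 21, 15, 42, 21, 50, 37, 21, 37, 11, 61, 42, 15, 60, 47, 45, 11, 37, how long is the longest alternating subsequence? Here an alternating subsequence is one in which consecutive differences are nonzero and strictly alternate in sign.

13

A longest alternating subsequence is 36, 33, 42, 21, 50, 21, 37, 11, 61, 42, 60, 11, 37 (positions 1,2,5,6,7,9,10,11,12,13,15,18,19); its 12 consecutive differences strictly alternate in sign, and length 13 is optimal.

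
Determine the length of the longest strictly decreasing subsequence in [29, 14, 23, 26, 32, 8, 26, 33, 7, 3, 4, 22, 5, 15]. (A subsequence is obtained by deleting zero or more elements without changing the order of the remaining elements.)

Scanning left to right, the best length ending at each element is: 29→1, 14→2, 23→2, 26→2, 32→1, 8→3, 26→2, 33→1, 7→4, 3→5, 4→5, 22→3, 5→5, 15→4.
So the longest decreasing subsequence has length 5, e.g. 29, 14, 8, 7, 3.

5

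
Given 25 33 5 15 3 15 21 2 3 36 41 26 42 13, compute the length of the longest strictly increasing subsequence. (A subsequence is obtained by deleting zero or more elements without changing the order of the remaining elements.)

Scanning left to right, the best length ending at each element is: 25→1, 33→2, 5→1, 15→2, 3→1, 15→2, 21→3, 2→1, 3→2, 36→4, 41→5, 26→4, 42→6, 13→3.
So the longest increasing subsequence has length 6, e.g. 5, 15, 21, 36, 41, 42.

6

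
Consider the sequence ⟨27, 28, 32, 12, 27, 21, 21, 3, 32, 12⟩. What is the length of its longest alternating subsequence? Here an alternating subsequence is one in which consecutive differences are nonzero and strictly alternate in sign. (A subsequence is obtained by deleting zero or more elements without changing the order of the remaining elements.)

A longest alternating subsequence is 27, 28, 12, 27, 21, 32, 12 (positions 1,2,4,5,6,9,10); its 6 consecutive differences strictly alternate in sign, and length 7 is optimal.

7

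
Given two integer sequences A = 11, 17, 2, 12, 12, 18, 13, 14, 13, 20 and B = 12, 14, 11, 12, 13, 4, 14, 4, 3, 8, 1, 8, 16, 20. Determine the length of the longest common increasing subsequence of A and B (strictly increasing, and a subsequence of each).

For each value that appears in both, track the longest common increasing run ending there.
The best achievable length is 5; one witness is 11, 12, 13, 14, 20 (A-positions 1,4,7,8,10, B-positions 3,4,5,7,14).

5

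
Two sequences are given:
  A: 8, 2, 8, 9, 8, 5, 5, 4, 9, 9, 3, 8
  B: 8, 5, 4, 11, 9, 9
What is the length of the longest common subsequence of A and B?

Backtracking the LCS table gives one alignment: 8 (A5,B1) → 5 (A7,B2) → 4 (A8,B3) → 9 (A9,B5) → 9 (A10,B6).
So the longest common subsequence has length 5.

5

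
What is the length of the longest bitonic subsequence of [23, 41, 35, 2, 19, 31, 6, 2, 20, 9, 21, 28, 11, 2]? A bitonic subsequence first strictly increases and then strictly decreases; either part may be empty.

One longest bitonic subsequence is 23, 41, 35, 31, 28, 11, 2 (positions 1,2,3,6,12,13,14): it rises to 41 then falls. Length 7 is optimal.

7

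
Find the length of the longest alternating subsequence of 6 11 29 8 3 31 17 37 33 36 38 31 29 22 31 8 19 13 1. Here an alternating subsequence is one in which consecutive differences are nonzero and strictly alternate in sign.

13

Track the best alternating length ending on an up-step vs a down-step at each position: up/down = 1/1, 2/1, 2/1, 2/3, 1/3, 4/1, 4/5, 6/1, 6/7, 8/7, 8/1, 6/9, 6/9, 6/9, 10/9, 4/11, 12/11, 12/13, 1/13.
The maximum over both is 13; one such subsequence is 6, 11, 8, 31, 17, 37, 33, 36, 29, 31, 8, 19, 13.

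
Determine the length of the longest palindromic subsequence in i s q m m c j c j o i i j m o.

One longest palindromic subsequence is mjiijm (positions 5,7,11,12,13,14); it reads the same forward and backward, and the interval DP gives dp[1][15] = 6.

6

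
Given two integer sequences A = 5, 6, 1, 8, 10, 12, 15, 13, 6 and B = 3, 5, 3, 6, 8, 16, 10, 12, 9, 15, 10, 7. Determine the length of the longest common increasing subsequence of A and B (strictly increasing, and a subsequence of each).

6

A longest common strictly increasing subsequence is 5, 6, 8, 10, 12, 15 (length 6); it appears in order in both A and B, and no longer such subsequence exists.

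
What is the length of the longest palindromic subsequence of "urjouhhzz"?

One longest palindromic subsequence is uou (positions 1,4,5); it reads the same forward and backward, and the interval DP gives dp[1][9] = 3.

3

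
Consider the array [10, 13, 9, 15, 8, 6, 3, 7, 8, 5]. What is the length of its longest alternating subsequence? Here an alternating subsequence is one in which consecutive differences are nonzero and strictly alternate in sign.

7

Track the best alternating length ending on an up-step vs a down-step at each position: up/down = 1/1, 2/1, 1/3, 4/1, 1/5, 1/5, 1/5, 6/5, 6/5, 6/7.
The maximum over both is 7; one such subsequence is 10, 13, 9, 15, 6, 7, 5.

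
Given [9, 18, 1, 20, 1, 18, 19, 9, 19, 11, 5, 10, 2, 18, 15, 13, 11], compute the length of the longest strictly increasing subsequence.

One longest increasing subsequence is 1, 9, 11, 18 (positions 3,8,10,14), of length 4; no longer one exists.

4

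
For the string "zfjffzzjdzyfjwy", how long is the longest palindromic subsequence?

Using dp[i][j] = 2 + dp[i+1][j−1] if the ends match, else max(dp[i+1][j], dp[i][j−1]):
dp[1][15] = 7. A witness is jfzdzfj at positions 3,4,7,9,10,12,13.

7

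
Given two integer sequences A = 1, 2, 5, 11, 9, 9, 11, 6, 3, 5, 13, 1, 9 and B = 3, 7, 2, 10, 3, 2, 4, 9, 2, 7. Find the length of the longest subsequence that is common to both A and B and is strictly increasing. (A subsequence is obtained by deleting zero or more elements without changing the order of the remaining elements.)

A longest common strictly increasing subsequence is 2, 3, 9 (length 3); it appears in order in both A and B, and no longer such subsequence exists.

3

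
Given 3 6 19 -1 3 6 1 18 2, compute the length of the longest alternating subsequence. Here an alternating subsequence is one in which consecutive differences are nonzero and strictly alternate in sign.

7

Track the best alternating length ending on an up-step vs a down-step at each position: up/down = 1/1, 2/1, 2/1, 1/3, 4/3, 4/3, 4/5, 6/3, 6/7.
The maximum over both is 7; one such subsequence is 3, 6, -1, 3, 1, 18, 2.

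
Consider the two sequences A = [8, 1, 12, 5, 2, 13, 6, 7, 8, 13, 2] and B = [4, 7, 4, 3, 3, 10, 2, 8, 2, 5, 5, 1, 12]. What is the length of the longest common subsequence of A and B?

3

A longest common subsequence is 8, 1, 12 (length 3); the LCS DP confirms no longer common subsequence exists.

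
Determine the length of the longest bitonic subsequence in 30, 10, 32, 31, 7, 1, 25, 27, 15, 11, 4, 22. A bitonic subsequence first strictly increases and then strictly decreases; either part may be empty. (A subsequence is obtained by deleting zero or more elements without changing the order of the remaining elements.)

7

Let inc[i] be the LIS ending at i and dec[i] the longest strictly decreasing subsequence starting at i. inc = [1, 1, 2, 2, 1, 1, 2, 3, 2, 2, 2, 3], dec = [5, 3, 6, 5, 2, 1, 4, 4, 3, 2, 1, 1].
max_i inc[i]+dec[i]−1 = 7, with one witness 30, 32, 31, 27, 15, 11, 4.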